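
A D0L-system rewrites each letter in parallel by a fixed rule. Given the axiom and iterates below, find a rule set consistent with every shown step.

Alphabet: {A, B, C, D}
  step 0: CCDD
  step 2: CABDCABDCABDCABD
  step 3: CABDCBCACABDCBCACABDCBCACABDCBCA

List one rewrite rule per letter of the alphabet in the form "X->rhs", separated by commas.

A->BD, B->CB, C->CA, D->CA

  step 2 ⇒ step 3: CABDCABDCABDCABD ⇒ CA·BD·CB·CA·CA·BD·CB·CA·CA·BD·CB·CA·CA·BD·CB·CA
    A ↦ BD
    B ↦ CB
    C ↦ CA
    D ↦ CA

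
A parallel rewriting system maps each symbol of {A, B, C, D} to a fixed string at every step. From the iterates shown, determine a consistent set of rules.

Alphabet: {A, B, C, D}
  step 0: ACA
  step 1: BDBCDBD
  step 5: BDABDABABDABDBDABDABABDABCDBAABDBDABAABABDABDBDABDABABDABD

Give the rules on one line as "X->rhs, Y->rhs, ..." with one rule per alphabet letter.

  step 0 ⇒ step 1: ACA ⇒ BD·BCD·BD
    A ↦ BD
    C ↦ BCD
    B ↦ A  (constrained at step 1)
    D ↦ BA  (constrained at step 1)

A->BD, B->A, C->BCD, D->BA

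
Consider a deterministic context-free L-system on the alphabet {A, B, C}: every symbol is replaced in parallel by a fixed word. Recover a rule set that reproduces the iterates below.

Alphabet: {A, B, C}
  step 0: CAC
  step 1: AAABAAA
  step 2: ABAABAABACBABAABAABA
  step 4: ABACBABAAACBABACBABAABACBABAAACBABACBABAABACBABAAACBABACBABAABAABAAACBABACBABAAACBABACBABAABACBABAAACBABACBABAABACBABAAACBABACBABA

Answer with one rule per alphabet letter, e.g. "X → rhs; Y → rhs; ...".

A->ABA, B->CB, C->AA

  step 1 ⇒ step 2: AAABAAA ⇒ ABA·ABA·ABA·CB·ABA·ABA·ABA
    A ↦ ABA
    B ↦ CB
  step 0 ⇒ step 1: CAC ⇒ AA·ABA·AA
    C ↦ AA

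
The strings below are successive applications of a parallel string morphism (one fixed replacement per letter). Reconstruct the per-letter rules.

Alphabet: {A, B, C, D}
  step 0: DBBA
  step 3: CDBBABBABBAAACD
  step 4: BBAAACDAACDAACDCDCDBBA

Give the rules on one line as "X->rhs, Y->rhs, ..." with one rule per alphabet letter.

A->CD, B->A, C->B, D->BA

  step 3 ⇒ step 4: CDBBABBABBAAACD ⇒ B·BA·A·A·CD·A·A·CD·A·A·CD·CD·CD·B·BA
    A ↦ CD
    B ↦ A
    C ↦ B
    D ↦ BA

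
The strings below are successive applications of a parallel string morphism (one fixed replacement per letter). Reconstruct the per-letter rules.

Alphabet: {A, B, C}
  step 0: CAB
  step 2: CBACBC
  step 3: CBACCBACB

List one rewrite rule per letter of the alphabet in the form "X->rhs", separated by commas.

A->C, B->A, C->CB

  step 2 ⇒ step 3: CBACBC ⇒ CB·A·C·CB·A·CB
    A ↦ C
    B ↦ A
    C ↦ CB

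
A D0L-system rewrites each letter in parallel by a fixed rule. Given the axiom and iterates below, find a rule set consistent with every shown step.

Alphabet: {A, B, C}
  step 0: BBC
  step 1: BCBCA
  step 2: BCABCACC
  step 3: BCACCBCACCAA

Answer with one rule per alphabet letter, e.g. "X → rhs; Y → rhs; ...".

A->CC, B->BC, C->A

  step 2 ⇒ step 3: BCABCACC ⇒ BC·A·CC·BC·A·CC·A·A
    A ↦ CC
    B ↦ BC
    C ↦ A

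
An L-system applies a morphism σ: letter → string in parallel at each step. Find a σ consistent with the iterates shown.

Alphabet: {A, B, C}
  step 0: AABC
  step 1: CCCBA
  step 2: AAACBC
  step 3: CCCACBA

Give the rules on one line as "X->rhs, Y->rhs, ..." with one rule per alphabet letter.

A->C, B->CB, C->A

  step 2 ⇒ step 3: AAACBC ⇒ C·C·C·A·CB·A
    A ↦ C
    B ↦ CB
    C ↦ A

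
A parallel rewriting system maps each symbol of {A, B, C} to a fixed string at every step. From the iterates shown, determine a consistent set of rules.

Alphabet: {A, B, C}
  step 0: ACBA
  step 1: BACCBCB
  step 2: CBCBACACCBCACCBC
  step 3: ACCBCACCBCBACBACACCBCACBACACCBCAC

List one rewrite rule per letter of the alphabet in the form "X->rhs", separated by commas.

A->B, B->CBC, C->AC

  step 2 ⇒ step 3: CBCBACACCBCACCBC ⇒ AC·CBC·AC·CBC·B·AC·B·AC·AC·CBC·AC·B·AC·AC·CBC·AC
    A ↦ B
    B ↦ CBC
    C ↦ AC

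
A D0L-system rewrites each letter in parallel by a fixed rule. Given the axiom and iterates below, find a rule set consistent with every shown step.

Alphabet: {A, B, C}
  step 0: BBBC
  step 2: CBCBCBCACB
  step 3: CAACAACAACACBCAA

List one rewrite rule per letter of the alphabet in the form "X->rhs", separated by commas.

  step 2 ⇒ step 3: CBCBCBCACB ⇒ CA·A·CA·A·CA·A·CA·CB·CA·A
    A ↦ CB
    B ↦ A
    C ↦ CA

A->CB, B->A, C->CA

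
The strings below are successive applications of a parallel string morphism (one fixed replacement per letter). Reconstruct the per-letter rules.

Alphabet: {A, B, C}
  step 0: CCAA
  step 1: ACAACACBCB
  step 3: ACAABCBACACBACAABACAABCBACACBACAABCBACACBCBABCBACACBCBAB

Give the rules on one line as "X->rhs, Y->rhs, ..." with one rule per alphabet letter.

A->CB, B->AB, C->ACA

  step 0 ⇒ step 1: CCAA ⇒ ACA·ACA·CB·CB
    A ↦ CB
    C ↦ ACA
    B ↦ AB  (constrained at step 1)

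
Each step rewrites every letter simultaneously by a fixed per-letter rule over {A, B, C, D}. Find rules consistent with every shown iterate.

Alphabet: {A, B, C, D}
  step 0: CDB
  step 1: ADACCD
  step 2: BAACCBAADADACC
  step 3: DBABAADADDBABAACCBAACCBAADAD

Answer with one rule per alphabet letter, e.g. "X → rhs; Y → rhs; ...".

A->BA, B->D, C->AD, D->ACC

  step 2 ⇒ step 3: BAACCBAADADACC ⇒ D·BA·BA·AD·AD·D·BA·BA·ACC·BA·ACC·BA·AD·AD
    A ↦ BA
    B ↦ D
    C ↦ AD
    D ↦ ACC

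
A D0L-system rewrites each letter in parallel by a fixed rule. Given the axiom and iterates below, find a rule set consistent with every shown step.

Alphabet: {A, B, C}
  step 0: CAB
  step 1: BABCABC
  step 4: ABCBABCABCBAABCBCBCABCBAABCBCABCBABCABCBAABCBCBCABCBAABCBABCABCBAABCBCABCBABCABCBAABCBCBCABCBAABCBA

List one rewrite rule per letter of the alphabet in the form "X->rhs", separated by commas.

  step 0 ⇒ step 1: CAB ⇒ BA·BC·ABC
    A ↦ BC
    B ↦ ABC
    C ↦ BA

A->BC, B->ABC, C->BA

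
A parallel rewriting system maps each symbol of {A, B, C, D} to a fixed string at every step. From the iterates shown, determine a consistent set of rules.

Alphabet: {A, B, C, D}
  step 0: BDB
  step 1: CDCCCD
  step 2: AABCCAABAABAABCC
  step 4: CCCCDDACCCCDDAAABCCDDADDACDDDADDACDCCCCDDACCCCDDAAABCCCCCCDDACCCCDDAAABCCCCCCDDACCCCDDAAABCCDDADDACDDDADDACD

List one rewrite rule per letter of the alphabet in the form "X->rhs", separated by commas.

  step 1 ⇒ step 2: CDCCCD ⇒ AAB·CC·AAB·AAB·AAB·CC
    C ↦ AAB
    D ↦ CC
    A ↦ DDA  (constrained at step 2)
  step 0 ⇒ step 1: BDB ⇒ CD·CC·CD
    B ↦ CD

A->DDA, B->CD, C->AAB, D->CC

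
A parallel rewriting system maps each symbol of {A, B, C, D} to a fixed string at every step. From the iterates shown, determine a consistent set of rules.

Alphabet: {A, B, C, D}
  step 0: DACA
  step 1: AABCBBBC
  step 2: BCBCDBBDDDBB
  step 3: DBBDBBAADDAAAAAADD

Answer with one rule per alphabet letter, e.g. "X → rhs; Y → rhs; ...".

  step 2 ⇒ step 3: BCBCDBBDDDBB ⇒ D·BB·D·BB·AA·D·D·AA·AA·AA·D·D
    B ↦ D
    C ↦ BB
    D ↦ AA
  step 0 ⇒ step 1: DACA ⇒ AA·BC·BB·BC
    A ↦ BC

A->BC, B->D, C->BB, D->AA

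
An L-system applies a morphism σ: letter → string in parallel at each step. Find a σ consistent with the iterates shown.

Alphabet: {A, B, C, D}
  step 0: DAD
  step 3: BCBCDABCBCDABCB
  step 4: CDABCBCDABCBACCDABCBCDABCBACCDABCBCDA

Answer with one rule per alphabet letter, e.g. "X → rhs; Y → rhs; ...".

A->C, B->CDA, C->BCB, D->A

  step 3 ⇒ step 4: BCBCDABCBCDABCB ⇒ CDA·BCB·CDA·BCB·A·C·CDA·BCB·CDA·BCB·A·C·CDA·BCB·CDA
    A ↦ C
    B ↦ CDA
    C ↦ BCB
    D ↦ A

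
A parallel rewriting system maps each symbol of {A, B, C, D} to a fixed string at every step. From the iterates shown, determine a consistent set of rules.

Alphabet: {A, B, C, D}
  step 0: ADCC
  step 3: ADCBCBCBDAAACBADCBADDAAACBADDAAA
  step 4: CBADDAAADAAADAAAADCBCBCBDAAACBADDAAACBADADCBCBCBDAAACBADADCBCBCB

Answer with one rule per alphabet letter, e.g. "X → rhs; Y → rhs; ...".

  step 3 ⇒ step 4: ADCBCBCBDAAACBADCBADDAAACBADDAAA ⇒ CB·AD·DA·AA·DA·AA·DA·AA·AD·CB·CB·CB·DA·AA·CB·AD·DA·AA·CB·AD·AD·CB·CB·CB·DA·AA·CB·AD·AD·CB·CB·CB
    A ↦ CB
    B ↦ AA
    C ↦ DA
    D ↦ AD

A->CB, B->AA, C->DA, D->AD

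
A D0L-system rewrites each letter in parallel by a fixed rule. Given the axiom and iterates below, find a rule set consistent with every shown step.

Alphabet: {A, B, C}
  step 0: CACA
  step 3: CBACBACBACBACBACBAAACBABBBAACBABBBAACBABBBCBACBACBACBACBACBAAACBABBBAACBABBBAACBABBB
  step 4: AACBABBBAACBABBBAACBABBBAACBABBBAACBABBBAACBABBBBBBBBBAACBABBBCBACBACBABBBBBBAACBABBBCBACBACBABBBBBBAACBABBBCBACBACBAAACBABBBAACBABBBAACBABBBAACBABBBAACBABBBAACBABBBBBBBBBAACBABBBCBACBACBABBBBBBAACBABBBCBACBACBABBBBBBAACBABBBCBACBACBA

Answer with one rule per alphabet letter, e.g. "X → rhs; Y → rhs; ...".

  step 3 ⇒ step 4: CBACBACBACBACBACBAAACBABBBAACBABBBAACBABBBCBACBACBACBACBACBAAACBABBBAACBABBBAACBABBB ⇒ AA·CBA·BBB·AA·CBA·BBB·AA·CBA·BBB·AA·CBA·BBB·AA·CBA·BBB·AA·CBA·BBB·BBB·BBB·AA·CBA·BBB·CBA·CBA·CBA·BBB·BBB·AA·CBA·BBB·CBA·CBA·CBA·BBB·BBB·AA·CBA·BBB·CBA·CBA·CBA·AA·CBA·BBB·AA·CBA·BBB·AA·CBA·BBB·AA·CBA·BBB·AA·CBA·BBB·AA·CBA·BBB·BBB·BBB·AA·CBA·BBB·CBA·CBA·CBA·BBB·BBB·AA·CBA·BBB·CBA·CBA·CBA·BBB·BBB·AA·CBA·BBB·CBA·CBA·CBA
    A ↦ BBB
    B ↦ CBA
    C ↦ AA

A->BBB, B->CBA, C->AA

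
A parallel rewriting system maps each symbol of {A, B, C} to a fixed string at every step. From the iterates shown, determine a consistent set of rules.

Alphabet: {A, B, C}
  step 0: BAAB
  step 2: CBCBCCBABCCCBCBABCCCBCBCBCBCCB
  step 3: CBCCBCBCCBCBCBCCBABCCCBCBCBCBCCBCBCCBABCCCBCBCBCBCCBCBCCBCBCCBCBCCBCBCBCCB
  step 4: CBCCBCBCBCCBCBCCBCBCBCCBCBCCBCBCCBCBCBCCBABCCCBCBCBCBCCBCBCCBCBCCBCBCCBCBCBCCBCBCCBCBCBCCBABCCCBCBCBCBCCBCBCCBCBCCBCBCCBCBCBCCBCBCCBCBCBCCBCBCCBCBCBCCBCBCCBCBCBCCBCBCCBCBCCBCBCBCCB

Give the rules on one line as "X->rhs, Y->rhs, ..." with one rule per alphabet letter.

  step 3 ⇒ step 4: CBCCBCBCCBCBCBCCBABCCCBCBCBCBCCBCBCCBABCCCBCBCBCBCCBCBCCBCBCCBCBCCBCBCBCCB ⇒ CB·CCB·CB·CB·CCB·CB·CCB·CB·CB·CCB·CB·CCB·CB·CCB·CB·CB·CCB·ABC·CCB·CB·CB·CB·CCB·CB·CCB·CB·CCB·CB·CCB·CB·CB·CCB·CB·CCB·CB·CB·CCB·ABC·CCB·CB·CB·CB·CCB·CB·CCB·CB·CCB·CB·CCB·CB·CB·CCB·CB·CCB·CB·CB·CCB·CB·CCB·CB·CB·CCB·CB·CCB·CB·CB·CCB·CB·CCB·CB·CCB·CB·CB·CCB
    A ↦ ABC
    B ↦ CCB
    C ↦ CB

A->ABC, B->CCB, C->CB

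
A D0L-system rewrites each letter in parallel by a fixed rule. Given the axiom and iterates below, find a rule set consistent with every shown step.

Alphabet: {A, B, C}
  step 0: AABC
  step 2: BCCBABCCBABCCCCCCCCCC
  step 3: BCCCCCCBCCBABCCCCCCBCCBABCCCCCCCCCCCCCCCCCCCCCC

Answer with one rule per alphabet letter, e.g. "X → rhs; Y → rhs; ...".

  step 2 ⇒ step 3: BCCBABCCBABCCCCCCCCCC ⇒ BCC·CC·CC·BCC·BA·BCC·CC·CC·BCC·BA·BCC·CC·CC·CC·CC·CC·CC·CC·CC·CC·CC
    A ↦ BA
    B ↦ BCC
    C ↦ CC

A->BA, B->BCC, C->CC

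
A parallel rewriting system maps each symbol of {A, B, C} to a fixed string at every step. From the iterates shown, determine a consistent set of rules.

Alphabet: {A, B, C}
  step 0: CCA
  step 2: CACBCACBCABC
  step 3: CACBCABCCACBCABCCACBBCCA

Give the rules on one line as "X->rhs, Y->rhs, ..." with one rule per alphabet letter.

A->CB, B->BC, C->CA

  step 2 ⇒ step 3: CACBCACBCABC ⇒ CA·CB·CA·BC·CA·CB·CA·BC·CA·CB·BC·CA
    A ↦ CB
    B ↦ BC
    C ↦ CA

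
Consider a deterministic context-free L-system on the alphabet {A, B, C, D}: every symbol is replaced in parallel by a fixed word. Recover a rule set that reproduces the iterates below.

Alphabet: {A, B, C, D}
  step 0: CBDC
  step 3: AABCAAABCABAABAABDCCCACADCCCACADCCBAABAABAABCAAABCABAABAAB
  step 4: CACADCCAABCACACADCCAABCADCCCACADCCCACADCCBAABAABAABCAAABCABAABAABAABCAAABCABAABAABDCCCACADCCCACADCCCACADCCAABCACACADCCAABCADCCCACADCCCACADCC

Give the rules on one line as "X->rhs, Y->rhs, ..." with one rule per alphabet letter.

  step 3 ⇒ step 4: AABCAAABCABAABAABDCCCACADCCCACADCCBAABAABAABCAAABCABAABAAB ⇒ CA·CA·DCC·AAB·CA·CA·CA·DCC·AAB·CA·DCC·CA·CA·DCC·CA·CA·DCC·B·AAB·AAB·AAB·CA·AAB·CA·B·AAB·AAB·AAB·CA·AAB·CA·B·AAB·AAB·DCC·CA·CA·DCC·CA·CA·DCC·CA·CA·DCC·AAB·CA·CA·CA·DCC·AAB·CA·DCC·CA·CA·DCC·CA·CA·DCC
    A ↦ CA
    B ↦ DCC
    C ↦ AAB
    D ↦ B

A->CA, B->DCC, C->AAB, D->B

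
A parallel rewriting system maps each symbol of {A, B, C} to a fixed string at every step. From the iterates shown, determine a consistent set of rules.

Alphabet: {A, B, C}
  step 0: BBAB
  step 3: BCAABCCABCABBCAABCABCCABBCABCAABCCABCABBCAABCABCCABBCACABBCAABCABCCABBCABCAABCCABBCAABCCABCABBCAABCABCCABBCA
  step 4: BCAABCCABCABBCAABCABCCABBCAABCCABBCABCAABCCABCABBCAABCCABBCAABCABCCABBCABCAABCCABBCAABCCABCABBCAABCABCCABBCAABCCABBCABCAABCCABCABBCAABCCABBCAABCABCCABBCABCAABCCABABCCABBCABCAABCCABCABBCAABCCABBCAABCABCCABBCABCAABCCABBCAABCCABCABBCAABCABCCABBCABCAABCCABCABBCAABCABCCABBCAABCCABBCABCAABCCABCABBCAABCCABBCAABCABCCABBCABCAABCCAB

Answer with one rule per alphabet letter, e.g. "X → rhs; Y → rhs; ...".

  step 3 ⇒ step 4: BCAABCCABCABBCAABCABCCABBCABCAABCCABCABBCAABCABCCABBCACABBCAABCABCCABBCABCAABCCABBCAABCCABCABBCAABCABCCABBCA ⇒ BCA·ABC·CAB·CAB·BCA·ABC·ABC·CAB·BCA·ABC·CAB·BCA·BCA·ABC·CAB·CAB·BCA·ABC·CAB·BCA·ABC·ABC·CAB·BCA·BCA·ABC·CAB·BCA·ABC·CAB·CAB·BCA·ABC·ABC·CAB·BCA·ABC·CAB·BCA·BCA·ABC·CAB·CAB·BCA·ABC·CAB·BCA·ABC·ABC·CAB·BCA·BCA·ABC·CAB·ABC·CAB·BCA·BCA·ABC·CAB·CAB·BCA·ABC·CAB·BCA·ABC·ABC·CAB·BCA·BCA·ABC·CAB·BCA·ABC·CAB·CAB·BCA·ABC·ABC·CAB·BCA·BCA·ABC·CAB·CAB·BCA·ABC·ABC·CAB·BCA·ABC·CAB·BCA·BCA·ABC·CAB·CAB·BCA·ABC·CAB·BCA·ABC·ABC·CAB·BCA·BCA·ABC·CAB
    A ↦ CAB
    B ↦ BCA
    C ↦ ABC

A->CAB, B->BCA, C->ABC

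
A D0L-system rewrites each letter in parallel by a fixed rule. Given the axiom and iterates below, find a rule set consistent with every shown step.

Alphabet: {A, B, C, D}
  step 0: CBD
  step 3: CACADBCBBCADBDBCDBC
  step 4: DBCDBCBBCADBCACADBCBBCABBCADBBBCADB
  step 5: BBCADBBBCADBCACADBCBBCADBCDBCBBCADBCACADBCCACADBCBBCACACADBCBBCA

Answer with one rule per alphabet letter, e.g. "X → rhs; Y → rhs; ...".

A->C, B->CA, C->DB, D->BB

  step 4 ⇒ step 5: DBCDBCBBCADBCACADBCBBCABBCADBBBCADB ⇒ BB·CA·DB·BB·CA·DB·CA·CA·DB·C·BB·CA·DB·C·DB·C·BB·CA·DB·CA·CA·DB·C·CA·CA·DB·C·BB·CA·CA·CA·DB·C·BB·CA
    A ↦ C
    B ↦ CA
    C ↦ DB
    D ↦ BB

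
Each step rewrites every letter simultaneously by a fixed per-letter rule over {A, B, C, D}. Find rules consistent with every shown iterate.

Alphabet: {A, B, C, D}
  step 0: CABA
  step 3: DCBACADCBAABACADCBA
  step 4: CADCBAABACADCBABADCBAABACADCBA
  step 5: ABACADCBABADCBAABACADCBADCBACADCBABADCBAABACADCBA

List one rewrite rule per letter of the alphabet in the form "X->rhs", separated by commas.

  step 4 ⇒ step 5: CADCBAABACADCBABADCBAABACADCBA ⇒ A·BA·C·A·DC·BA·BA·DC·BA·A·BA·C·A·DC·BA·DC·BA·C·A·DC·BA·BA·DC·BA·A·BA·C·A·DC·BA
    A ↦ BA
    B ↦ DC
    C ↦ A
    D ↦ C

A->BA, B->DC, C->A, D->C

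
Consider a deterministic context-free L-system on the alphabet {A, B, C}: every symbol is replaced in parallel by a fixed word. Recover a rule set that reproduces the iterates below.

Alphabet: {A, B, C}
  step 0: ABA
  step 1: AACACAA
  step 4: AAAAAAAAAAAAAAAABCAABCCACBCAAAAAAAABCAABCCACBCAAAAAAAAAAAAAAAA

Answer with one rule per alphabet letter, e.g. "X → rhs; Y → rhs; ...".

A->AA, B->CAC, C->BC

  step 0 ⇒ step 1: ABA ⇒ AA·CAC·AA
    A ↦ AA
    B ↦ CAC
    C ↦ BC  (constrained at step 1)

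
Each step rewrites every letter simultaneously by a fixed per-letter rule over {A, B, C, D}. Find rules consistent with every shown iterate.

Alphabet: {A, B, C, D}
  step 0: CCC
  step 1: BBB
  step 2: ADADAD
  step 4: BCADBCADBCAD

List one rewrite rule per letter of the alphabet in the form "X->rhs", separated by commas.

  step 1 ⇒ step 2: BBB ⇒ AD·AD·AD
    B ↦ AD
    A ↦ C  (constrained at step 2)
  step 0 ⇒ step 1: CCC ⇒ B·B·B
    C ↦ B
    D ↦ AB  (constrained at step 2)

A->C, B->AD, C->B, D->AB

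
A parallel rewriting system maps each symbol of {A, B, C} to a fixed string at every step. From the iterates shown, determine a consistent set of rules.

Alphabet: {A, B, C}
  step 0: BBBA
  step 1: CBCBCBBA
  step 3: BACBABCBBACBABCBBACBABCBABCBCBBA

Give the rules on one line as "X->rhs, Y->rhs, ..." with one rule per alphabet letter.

A->BA, B->CB, C->AB

  step 0 ⇒ step 1: BBBA ⇒ CB·CB·CB·BA
    A ↦ BA
    B ↦ CB
    C ↦ AB  (constrained at step 1)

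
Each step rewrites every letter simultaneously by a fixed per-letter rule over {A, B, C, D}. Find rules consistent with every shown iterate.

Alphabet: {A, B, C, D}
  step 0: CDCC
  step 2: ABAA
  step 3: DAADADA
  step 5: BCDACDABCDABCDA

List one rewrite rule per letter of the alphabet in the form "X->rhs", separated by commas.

A->DA, B->A, C->B, D->C

  step 2 ⇒ step 3: ABAA ⇒ DA·A·DA·DA
    A ↦ DA
    B ↦ A
    C ↦ B  (constrained at step 0)
    D ↦ C  (constrained at step 0)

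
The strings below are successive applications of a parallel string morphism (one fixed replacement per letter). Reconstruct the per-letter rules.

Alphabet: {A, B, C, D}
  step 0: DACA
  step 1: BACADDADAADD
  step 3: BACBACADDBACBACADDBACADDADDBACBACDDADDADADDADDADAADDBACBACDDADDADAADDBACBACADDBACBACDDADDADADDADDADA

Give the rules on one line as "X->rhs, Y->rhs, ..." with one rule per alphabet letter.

  step 0 ⇒ step 1: DACA ⇒ BAC·ADD·ADA·ADD
    A ↦ ADD
    C ↦ ADA
    D ↦ BAC
    B ↦ DD  (constrained at step 1)

A->ADD, B->DD, C->ADA, D->BAC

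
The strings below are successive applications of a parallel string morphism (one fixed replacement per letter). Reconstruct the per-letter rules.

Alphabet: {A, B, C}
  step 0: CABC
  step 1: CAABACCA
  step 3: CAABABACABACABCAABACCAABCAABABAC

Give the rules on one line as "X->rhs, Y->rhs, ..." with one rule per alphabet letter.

A->AB, B->AC, C->CA

  step 0 ⇒ step 1: CABC ⇒ CA·AB·AC·CA
    A ↦ AB
    B ↦ AC
    C ↦ CA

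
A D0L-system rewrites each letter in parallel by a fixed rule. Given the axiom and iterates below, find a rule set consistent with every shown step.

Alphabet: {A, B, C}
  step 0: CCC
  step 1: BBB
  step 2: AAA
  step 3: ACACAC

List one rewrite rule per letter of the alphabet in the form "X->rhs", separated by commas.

  step 2 ⇒ step 3: AAA ⇒ AC·AC·AC
    A ↦ AC
  step 1 ⇒ step 2: BBB ⇒ A·A·A
    B ↦ A
  step 0 ⇒ step 1: CCC ⇒ B·B·B
    C ↦ B

A->AC, B->A, C->B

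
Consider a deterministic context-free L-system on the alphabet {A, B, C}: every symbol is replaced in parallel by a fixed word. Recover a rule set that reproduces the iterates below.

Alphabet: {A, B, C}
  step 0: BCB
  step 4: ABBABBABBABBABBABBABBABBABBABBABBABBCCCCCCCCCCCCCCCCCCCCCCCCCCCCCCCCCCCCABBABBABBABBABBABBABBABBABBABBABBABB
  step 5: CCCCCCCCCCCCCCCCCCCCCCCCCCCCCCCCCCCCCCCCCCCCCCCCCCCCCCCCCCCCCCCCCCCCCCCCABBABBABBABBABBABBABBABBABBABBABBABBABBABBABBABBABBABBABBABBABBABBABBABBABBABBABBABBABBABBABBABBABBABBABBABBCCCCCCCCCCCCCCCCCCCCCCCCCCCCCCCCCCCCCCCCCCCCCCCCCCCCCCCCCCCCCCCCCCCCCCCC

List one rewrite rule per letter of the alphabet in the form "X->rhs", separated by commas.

A->CC, B->CC, C->ABB

  step 4 ⇒ step 5: ABBABBABBABBABBABBABBABBABBABBABBABBCCCCCCCCCCCCCCCCCCCCCCCCCCCCCCCCCCCCABBABBABBABBABBABBABBABBABBABBABBABB ⇒ CC·CC·CC·CC·CC·CC·CC·CC·CC·CC·CC·CC·CC·CC·CC·CC·CC·CC·CC·CC·CC·CC·CC·CC·CC·CC·CC·CC·CC·CC·CC·CC·CC·CC·CC·CC·ABB·ABB·ABB·ABB·ABB·ABB·ABB·ABB·ABB·ABB·ABB·ABB·ABB·ABB·ABB·ABB·ABB·ABB·ABB·ABB·ABB·ABB·ABB·ABB·ABB·ABB·ABB·ABB·ABB·ABB·ABB·ABB·ABB·ABB·ABB·ABB·CC·CC·CC·CC·CC·CC·CC·CC·CC·CC·CC·CC·CC·CC·CC·CC·CC·CC·CC·CC·CC·CC·CC·CC·CC·CC·CC·CC·CC·CC·CC·CC·CC·CC·CC·CC
    A ↦ CC
    B ↦ CC
    C ↦ ABB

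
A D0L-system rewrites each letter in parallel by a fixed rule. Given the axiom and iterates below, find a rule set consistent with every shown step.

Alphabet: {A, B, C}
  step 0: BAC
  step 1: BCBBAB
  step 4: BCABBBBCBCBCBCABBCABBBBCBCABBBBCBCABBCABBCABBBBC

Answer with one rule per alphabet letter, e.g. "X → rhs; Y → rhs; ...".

A->BB, B->BC, C->AB

  step 0 ⇒ step 1: BAC ⇒ BC·BB·AB
    A ↦ BB
    B ↦ BC
    C ↦ AB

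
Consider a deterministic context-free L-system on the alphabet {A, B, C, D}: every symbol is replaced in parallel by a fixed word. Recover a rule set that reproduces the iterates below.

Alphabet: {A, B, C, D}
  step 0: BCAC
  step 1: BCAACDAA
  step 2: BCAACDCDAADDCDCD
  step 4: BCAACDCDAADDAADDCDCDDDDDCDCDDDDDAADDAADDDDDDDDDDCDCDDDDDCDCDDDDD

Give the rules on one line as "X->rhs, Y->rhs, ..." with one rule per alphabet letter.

A->CD, B->BC, C->AA, D->DD

  step 1 ⇒ step 2: BCAACDAA ⇒ BC·AA·CD·CD·AA·DD·CD·CD
    A ↦ CD
    B ↦ BC
    C ↦ AA
    D ↦ DD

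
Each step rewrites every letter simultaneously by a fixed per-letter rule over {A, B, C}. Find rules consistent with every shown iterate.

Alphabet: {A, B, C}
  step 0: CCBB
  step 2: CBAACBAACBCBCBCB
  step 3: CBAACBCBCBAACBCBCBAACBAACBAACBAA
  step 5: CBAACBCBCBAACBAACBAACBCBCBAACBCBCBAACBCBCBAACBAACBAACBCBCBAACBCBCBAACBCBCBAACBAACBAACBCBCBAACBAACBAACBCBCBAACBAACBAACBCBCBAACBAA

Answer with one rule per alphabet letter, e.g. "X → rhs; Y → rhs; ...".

A->CB, B->AA, C->CB

  step 2 ⇒ step 3: CBAACBAACBCBCBCB ⇒ CB·AA·CB·CB·CB·AA·CB·CB·CB·AA·CB·AA·CB·AA·CB·AA
    A ↦ CB
    B ↦ AA
    C ↦ CB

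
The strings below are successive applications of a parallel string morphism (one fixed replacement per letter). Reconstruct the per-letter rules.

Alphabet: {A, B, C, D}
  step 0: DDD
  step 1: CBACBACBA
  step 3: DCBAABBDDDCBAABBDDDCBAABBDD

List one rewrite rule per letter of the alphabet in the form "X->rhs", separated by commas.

A->ABB, B->D, C->B, D->CBA

  step 0 ⇒ step 1: DDD ⇒ CBA·CBA·CBA
    D ↦ CBA
    A ↦ ABB  (constrained at step 1)
    B ↦ D  (constrained at step 1)
    C ↦ B  (constrained at step 1)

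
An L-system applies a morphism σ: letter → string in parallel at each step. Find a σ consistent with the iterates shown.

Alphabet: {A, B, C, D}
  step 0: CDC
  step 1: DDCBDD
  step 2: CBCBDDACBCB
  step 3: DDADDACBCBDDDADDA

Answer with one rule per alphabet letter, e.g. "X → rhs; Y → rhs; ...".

  step 2 ⇒ step 3: CBCBDDACBCB ⇒ DD·A·DD·A·CB·CB·D·DD·A·DD·A
    A ↦ D
    B ↦ A
    C ↦ DD
    D ↦ CB

A->D, B->A, C->DD, D->CB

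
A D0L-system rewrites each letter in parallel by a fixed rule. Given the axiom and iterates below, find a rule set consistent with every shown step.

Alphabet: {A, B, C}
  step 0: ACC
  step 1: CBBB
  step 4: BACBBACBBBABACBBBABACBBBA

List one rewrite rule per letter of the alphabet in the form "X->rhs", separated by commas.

  step 0 ⇒ step 1: ACC ⇒ CB·B·B
    A ↦ CB
    C ↦ B
    B ↦ BA  (constrained at step 1)

A->CB, B->BA, C->B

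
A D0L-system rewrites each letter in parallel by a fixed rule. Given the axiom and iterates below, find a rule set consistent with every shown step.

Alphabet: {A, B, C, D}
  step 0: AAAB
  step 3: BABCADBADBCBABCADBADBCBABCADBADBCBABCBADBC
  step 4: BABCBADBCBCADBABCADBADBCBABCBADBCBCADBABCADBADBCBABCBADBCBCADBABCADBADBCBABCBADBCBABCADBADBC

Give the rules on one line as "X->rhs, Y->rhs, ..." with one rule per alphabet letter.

A->BC, B->BA, C->DBC, D->AD

  step 3 ⇒ step 4: BABCADBADBCBABCADBADBCBABCADBADBCBABCBADBC ⇒ BA·BC·BA·DBC·BC·AD·BA·BC·AD·BA·DBC·BA·BC·BA·DBC·BC·AD·BA·BC·AD·BA·DBC·BA·BC·BA·DBC·BC·AD·BA·BC·AD·BA·DBC·BA·BC·BA·DBC·BA·BC·AD·BA·DBC
    A ↦ BC
    B ↦ BA
    C ↦ DBC
    D ↦ AD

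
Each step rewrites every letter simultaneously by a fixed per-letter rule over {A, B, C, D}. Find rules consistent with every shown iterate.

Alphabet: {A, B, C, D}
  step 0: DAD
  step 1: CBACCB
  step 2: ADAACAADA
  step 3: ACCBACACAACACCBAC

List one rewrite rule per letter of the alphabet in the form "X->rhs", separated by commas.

  step 2 ⇒ step 3: ADAACAADA ⇒ AC·CB·AC·AC·A·AC·AC·CB·AC
    A ↦ AC
    C ↦ A
    D ↦ CB
  step 1 ⇒ step 2: CBACCB ⇒ A·DA·AC·A·A·DA
    B ↦ DA

A->AC, B->DA, C->A, D->CB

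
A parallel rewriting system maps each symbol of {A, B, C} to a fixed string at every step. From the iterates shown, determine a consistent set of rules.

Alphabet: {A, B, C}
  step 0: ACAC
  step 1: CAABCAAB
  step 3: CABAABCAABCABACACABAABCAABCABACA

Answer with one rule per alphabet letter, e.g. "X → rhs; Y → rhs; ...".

A->CA, B->BA, C->AB

  step 0 ⇒ step 1: ACAC ⇒ CA·AB·CA·AB
    A ↦ CA
    C ↦ AB
    B ↦ BA  (constrained at step 1)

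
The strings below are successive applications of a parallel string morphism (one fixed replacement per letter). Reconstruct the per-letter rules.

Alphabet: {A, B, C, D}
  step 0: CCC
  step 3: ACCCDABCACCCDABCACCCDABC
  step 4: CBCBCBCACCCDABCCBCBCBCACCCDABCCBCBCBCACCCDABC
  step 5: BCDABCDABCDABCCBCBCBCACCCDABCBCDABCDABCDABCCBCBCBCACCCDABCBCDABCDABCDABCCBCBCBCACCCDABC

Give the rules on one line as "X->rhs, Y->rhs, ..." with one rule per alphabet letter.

  step 4 ⇒ step 5: CBCBCBCACCCDABCCBCBCBCACCCDABCCBCBCBCACCCDABC ⇒ BC·DA·BC·DA·BC·DA·BC·C·BC·BC·BC·ACC·C·DA·BC·BC·DA·BC·DA·BC·DA·BC·C·BC·BC·BC·ACC·C·DA·BC·BC·DA·BC·DA·BC·DA·BC·C·BC·BC·BC·ACC·C·DA·BC
    A ↦ C
    B ↦ DA
    C ↦ BC
    D ↦ ACC

A->C, B->DA, C->BC, D->ACC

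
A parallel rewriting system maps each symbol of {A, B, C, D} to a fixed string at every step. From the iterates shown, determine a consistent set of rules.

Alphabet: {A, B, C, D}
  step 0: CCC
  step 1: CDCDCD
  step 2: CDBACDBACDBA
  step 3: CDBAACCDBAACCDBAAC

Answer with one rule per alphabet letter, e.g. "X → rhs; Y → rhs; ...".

  step 2 ⇒ step 3: CDBACDBACDBA ⇒ CD·BA·A·C·CD·BA·A·C·CD·BA·A·C
    A ↦ C
    B ↦ A
    C ↦ CD
    D ↦ BA

A->C, B->A, C->CD, D->BA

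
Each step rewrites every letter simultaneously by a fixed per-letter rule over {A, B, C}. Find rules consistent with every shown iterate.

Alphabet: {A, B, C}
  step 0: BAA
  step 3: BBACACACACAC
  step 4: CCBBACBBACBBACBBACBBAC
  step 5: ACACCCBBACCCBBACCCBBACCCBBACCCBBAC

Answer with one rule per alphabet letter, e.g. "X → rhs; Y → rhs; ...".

  step 4 ⇒ step 5: CCBBACBBACBBACBBACBBAC ⇒ AC·AC·C·C·BB·AC·C·C·BB·AC·C·C·BB·AC·C·C·BB·AC·C·C·BB·AC
    A ↦ BB
    B ↦ C
    C ↦ AC

A->BB, B->C, C->AC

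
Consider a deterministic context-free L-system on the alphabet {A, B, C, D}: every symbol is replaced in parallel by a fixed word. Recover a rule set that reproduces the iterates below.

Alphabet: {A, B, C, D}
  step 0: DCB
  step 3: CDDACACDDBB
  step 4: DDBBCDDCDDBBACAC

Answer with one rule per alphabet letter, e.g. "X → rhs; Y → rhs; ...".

  step 3 ⇒ step 4: CDDACACDDBB ⇒ DD·B·B·C·DD·C·DD·B·B·AC·AC
    A ↦ C
    B ↦ AC
    C ↦ DD
    D ↦ B

A->C, B->AC, C->DD, D->B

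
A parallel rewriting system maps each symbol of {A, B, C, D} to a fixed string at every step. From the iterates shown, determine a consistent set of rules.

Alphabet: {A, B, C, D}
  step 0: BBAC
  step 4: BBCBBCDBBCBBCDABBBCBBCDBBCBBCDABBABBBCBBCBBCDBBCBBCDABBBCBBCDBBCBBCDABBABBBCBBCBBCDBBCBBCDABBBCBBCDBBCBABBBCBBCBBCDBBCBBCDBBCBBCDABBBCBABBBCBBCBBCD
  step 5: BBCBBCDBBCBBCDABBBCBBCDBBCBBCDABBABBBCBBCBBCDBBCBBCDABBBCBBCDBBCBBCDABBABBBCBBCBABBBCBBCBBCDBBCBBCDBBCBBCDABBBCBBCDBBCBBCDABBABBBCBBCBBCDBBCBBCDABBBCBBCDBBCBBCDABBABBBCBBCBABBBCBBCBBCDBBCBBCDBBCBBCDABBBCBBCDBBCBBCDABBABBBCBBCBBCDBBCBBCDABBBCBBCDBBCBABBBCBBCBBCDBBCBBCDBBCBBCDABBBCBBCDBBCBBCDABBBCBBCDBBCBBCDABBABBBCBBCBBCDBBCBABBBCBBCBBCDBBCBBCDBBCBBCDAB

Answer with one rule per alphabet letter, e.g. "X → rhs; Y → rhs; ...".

  step 4 ⇒ step 5: BBCBBCDBBCBBCDABBBCBBCDBBCBBCDABBABBBCBBCBBCDBBCBBCDABBBCBBCDBBCBBCDABBABBBCBBCBBCDBBCBBCDABBBCBBCDBBCBABBBCBBCBBCDBBCBBCDBBCBBCDABBBCBABBBCBBCBBCD ⇒ BBC·BBC·D·BBC·BBC·D·AB·BBC·BBC·D·BBC·BBC·D·AB·BAB·BBC·BBC·BBC·D·BBC·BBC·D·AB·BBC·BBC·D·BBC·BBC·D·AB·BAB·BBC·BBC·BAB·BBC·BBC·BBC·D·BBC·BBC·D·BBC·BBC·D·AB·BBC·BBC·D·BBC·BBC·D·AB·BAB·BBC·BBC·BBC·D·BBC·BBC·D·AB·BBC·BBC·D·BBC·BBC·D·AB·BAB·BBC·BBC·BAB·BBC·BBC·BBC·D·BBC·BBC·D·BBC·BBC·D·AB·BBC·BBC·D·BBC·BBC·D·AB·BAB·BBC·BBC·BBC·D·BBC·BBC·D·AB·BBC·BBC·D·BBC·BAB·BBC·BBC·BBC·D·BBC·BBC·D·BBC·BBC·D·AB·BBC·BBC·D·BBC·BBC·D·AB·BBC·BBC·D·BBC·BBC·D·AB·BAB·BBC·BBC·BBC·D·BBC·BAB·BBC·BBC·BBC·D·BBC·BBC·D·BBC·BBC·D·AB
    A ↦ BAB
    B ↦ BBC
    C ↦ D
    D ↦ AB

A->BAB, B->BBC, C->D, D->AB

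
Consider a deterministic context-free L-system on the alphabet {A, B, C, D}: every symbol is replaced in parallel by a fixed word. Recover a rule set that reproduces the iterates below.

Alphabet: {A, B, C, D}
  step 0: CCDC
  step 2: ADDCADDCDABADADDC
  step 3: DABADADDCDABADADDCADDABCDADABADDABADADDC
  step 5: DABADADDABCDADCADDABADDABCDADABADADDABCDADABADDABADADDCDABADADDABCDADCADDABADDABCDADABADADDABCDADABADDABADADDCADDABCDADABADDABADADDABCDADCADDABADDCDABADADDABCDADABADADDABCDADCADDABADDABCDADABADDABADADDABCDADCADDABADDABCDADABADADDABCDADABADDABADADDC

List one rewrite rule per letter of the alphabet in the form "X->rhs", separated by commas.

A->DAB, B->CDA, C->DC, D->AD

  step 2 ⇒ step 3: ADDCADDCDABADADDC ⇒ DAB·AD·AD·DC·DAB·AD·AD·DC·AD·DAB·CDA·DAB·AD·DAB·AD·AD·DC
    A ↦ DAB
    B ↦ CDA
    C ↦ DC
    D ↦ AD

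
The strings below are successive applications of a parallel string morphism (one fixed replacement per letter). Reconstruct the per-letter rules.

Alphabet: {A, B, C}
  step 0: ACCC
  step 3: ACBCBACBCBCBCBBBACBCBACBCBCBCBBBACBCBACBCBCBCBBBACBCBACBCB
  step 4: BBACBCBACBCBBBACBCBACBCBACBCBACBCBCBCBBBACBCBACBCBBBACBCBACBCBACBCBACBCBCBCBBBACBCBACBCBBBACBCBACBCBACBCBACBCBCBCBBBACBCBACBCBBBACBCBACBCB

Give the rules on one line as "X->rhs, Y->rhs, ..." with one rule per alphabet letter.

A->BB, B->CB, C->ACB

  step 3 ⇒ step 4: ACBCBACBCBCBCBBBACBCBACBCBCBCBBBACBCBACBCBCBCBBBACBCBACBCB ⇒ BB·ACB·CB·ACB·CB·BB·ACB·CB·ACB·CB·ACB·CB·ACB·CB·CB·CB·BB·ACB·CB·ACB·CB·BB·ACB·CB·ACB·CB·ACB·CB·ACB·CB·CB·CB·BB·ACB·CB·ACB·CB·BB·ACB·CB·ACB·CB·ACB·CB·ACB·CB·CB·CB·BB·ACB·CB·ACB·CB·BB·ACB·CB·ACB·CB
    A ↦ BB
    B ↦ CB
    C ↦ ACB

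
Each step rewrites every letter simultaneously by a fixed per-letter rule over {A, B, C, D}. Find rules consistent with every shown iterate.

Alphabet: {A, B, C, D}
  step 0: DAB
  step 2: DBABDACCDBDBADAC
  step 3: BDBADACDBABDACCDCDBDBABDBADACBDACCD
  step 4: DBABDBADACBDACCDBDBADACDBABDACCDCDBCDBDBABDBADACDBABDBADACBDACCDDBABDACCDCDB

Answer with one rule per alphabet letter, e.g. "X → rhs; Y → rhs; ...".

A->DAC, B->DBA, C->CD, D->B

  step 3 ⇒ step 4: BDBADACDBABDACCDCDBDBABDBADACBDACCD ⇒ DBA·B·DBA·DAC·B·DAC·CD·B·DBA·DAC·DBA·B·DAC·CD·CD·B·CD·B·DBA·B·DBA·DAC·DBA·B·DBA·DAC·B·DAC·CD·DBA·B·DAC·CD·CD·B
    A ↦ DAC
    B ↦ DBA
    C ↦ CD
    D ↦ B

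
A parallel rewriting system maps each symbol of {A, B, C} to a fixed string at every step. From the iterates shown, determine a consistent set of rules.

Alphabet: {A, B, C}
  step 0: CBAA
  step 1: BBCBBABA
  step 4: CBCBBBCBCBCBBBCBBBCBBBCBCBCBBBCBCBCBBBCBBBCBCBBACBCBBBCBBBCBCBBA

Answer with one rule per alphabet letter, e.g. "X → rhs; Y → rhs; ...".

  step 0 ⇒ step 1: CBAA ⇒ BB·CB·BA·BA
    A ↦ BA
    B ↦ CB
    C ↦ BB

A->BA, B->CB, C->BB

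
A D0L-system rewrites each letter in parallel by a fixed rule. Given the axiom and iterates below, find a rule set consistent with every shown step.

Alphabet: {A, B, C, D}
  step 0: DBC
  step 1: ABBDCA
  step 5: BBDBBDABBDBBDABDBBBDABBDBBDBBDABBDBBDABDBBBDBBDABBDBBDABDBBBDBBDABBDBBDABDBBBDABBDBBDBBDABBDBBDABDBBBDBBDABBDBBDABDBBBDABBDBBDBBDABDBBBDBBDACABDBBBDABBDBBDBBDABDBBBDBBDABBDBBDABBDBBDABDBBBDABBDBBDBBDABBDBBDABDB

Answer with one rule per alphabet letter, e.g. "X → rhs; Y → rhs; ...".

  step 0 ⇒ step 1: DBC ⇒ A·BBD·CA
    B ↦ BBD
    C ↦ CA
    D ↦ A
    A ↦ BDB  (constrained at step 1)

A->BDB, B->BBD, C->CA, D->A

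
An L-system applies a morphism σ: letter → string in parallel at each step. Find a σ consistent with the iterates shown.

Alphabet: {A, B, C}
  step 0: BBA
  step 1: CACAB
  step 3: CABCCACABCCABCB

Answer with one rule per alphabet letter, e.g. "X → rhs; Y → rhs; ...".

  step 0 ⇒ step 1: BBA ⇒ CA·CA·B
    A ↦ B
    B ↦ CA
    C ↦ BC  (constrained at step 1)

A->B, B->CA, C->BC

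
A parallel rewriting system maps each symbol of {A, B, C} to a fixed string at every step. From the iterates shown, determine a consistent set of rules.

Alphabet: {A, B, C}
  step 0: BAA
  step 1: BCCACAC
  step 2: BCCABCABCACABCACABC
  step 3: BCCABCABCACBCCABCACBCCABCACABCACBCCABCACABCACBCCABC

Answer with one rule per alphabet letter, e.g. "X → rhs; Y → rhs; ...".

  step 2 ⇒ step 3: BCCABCABCACABCACABC ⇒ BCC·ABC·ABC·AC·BCC·ABC·AC·BCC·ABC·AC·ABC·AC·BCC·ABC·AC·ABC·AC·BCC·ABC
    A ↦ AC
    B ↦ BCC
    C ↦ ABC

A->AC, B->BCC, C->ABC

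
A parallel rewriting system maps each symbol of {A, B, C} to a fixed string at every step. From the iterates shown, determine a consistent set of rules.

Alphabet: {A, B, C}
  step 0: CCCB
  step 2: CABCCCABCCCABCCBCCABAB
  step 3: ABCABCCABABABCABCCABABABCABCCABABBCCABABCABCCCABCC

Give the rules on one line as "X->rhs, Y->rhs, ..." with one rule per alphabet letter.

  step 2 ⇒ step 3: CABCCCABCCCABCCBCCABAB ⇒ AB·CA·BCC·AB·AB·AB·CA·BCC·AB·AB·AB·CA·BCC·AB·AB·BCC·AB·AB·CA·BCC·CA·BCC
    A ↦ CA
    B ↦ BCC
    C ↦ AB

A->CA, B->BCC, C->AB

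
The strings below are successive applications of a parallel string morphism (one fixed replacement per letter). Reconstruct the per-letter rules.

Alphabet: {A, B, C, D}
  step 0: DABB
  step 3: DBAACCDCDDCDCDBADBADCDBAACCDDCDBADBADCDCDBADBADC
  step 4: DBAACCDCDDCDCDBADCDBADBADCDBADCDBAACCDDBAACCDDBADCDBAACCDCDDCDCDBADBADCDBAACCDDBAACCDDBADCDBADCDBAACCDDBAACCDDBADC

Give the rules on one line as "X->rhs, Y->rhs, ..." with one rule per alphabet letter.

A->CD, B->AC, C->DC, D->DBA

  step 3 ⇒ step 4: DBAACCDCDDCDCDBADBADCDBAACCDDCDBADBADCDCDBADBADC ⇒ DBA·AC·CD·CD·DC·DC·DBA·DC·DBA·DBA·DC·DBA·DC·DBA·AC·CD·DBA·AC·CD·DBA·DC·DBA·AC·CD·CD·DC·DC·DBA·DBA·DC·DBA·AC·CD·DBA·AC·CD·DBA·DC·DBA·DC·DBA·AC·CD·DBA·AC·CD·DBA·DC
    A ↦ CD
    B ↦ AC
    C ↦ DC
    D ↦ DBA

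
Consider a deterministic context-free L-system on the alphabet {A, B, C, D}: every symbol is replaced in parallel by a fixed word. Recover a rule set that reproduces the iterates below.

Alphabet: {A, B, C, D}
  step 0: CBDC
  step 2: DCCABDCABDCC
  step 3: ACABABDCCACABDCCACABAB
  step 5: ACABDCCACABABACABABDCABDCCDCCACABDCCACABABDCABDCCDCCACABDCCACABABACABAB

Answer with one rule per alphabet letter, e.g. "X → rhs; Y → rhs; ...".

  step 2 ⇒ step 3: DCCABDCABDCC ⇒ AC·AB·AB·DC·C·AC·AB·DC·C·AC·AB·AB
    A ↦ DC
    B ↦ C
    C ↦ AB
    D ↦ AC

A->DC, B->C, C->AB, D->AC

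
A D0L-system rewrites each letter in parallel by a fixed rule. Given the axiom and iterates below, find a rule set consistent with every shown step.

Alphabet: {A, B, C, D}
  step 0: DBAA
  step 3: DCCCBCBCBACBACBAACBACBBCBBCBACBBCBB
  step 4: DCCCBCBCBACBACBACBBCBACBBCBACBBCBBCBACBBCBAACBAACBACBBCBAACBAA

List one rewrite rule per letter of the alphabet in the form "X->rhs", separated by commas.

A->CBB, B->A, C->CB, D->DCC

  step 3 ⇒ step 4: DCCCBCBCBACBACBAACBACBBCBBCBACBBCBB ⇒ DCC·CB·CB·CB·A·CB·A·CB·A·CBB·CB·A·CBB·CB·A·CBB·CBB·CB·A·CBB·CB·A·A·CB·A·A·CB·A·CBB·CB·A·A·CB·A·A
    A ↦ CBB
    B ↦ A
    C ↦ CB
    D ↦ DCC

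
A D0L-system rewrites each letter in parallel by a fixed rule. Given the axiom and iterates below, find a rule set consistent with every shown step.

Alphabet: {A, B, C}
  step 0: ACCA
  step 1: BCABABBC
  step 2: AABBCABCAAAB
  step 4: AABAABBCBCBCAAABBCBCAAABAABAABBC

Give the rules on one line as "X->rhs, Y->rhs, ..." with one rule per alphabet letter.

  step 1 ⇒ step 2: BCABABBC ⇒ A·AB·BC·A·BC·A·A·AB
    A ↦ BC
    B ↦ A
    C ↦ AB

A->BC, B->A, C->AB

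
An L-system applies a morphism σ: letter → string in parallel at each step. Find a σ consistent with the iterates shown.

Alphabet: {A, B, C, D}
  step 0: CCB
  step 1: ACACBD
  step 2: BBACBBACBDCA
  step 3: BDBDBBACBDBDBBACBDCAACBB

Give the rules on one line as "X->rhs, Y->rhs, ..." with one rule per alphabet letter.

  step 2 ⇒ step 3: BBACBBACBDCA ⇒ BD·BD·BB·AC·BD·BD·BB·AC·BD·CA·AC·BB
    A ↦ BB
    B ↦ BD
    C ↦ AC
    D ↦ CA

A->BB, B->BD, C->AC, D->CA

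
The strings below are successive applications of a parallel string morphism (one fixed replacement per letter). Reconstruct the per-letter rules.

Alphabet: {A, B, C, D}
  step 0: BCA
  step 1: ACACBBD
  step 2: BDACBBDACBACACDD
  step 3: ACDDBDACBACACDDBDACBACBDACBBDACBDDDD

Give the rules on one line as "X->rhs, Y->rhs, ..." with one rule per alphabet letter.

A->BD, B->AC, C->ACB, D->DD

  step 2 ⇒ step 3: BDACBBDACBACACDD ⇒ AC·DD·BD·ACB·AC·AC·DD·BD·ACB·AC·BD·ACB·BD·ACB·DD·DD
    A ↦ BD
    B ↦ AC
    C ↦ ACB
    D ↦ DD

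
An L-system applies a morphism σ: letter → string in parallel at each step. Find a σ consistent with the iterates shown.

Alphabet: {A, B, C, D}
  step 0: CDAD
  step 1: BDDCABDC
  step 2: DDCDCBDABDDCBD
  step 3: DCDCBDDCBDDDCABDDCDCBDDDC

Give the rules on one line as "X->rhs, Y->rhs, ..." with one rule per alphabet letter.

A->AB, B->D, C->BD, D->DC

  step 2 ⇒ step 3: DDCDCBDABDDCBD ⇒ DC·DC·BD·DC·BD·D·DC·AB·D·DC·DC·BD·D·DC
    A ↦ AB
    B ↦ D
    C ↦ BD
    D ↦ DC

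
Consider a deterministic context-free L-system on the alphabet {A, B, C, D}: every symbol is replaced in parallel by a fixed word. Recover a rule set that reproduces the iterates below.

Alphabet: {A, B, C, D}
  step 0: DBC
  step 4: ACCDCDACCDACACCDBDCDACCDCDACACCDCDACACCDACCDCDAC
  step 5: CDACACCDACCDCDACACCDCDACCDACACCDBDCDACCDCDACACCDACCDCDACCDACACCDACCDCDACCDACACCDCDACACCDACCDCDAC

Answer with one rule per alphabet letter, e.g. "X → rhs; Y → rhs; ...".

A->CD, B->BD, C->AC, D->CD

  step 4 ⇒ step 5: ACCDCDACCDACACCDBDCDACCDCDACACCDCDACACCDACCDCDAC ⇒ CD·AC·AC·CD·AC·CD·CD·AC·AC·CD·CD·AC·CD·AC·AC·CD·BD·CD·AC·CD·CD·AC·AC·CD·AC·CD·CD·AC·CD·AC·AC·CD·AC·CD·CD·AC·CD·AC·AC·CD·CD·AC·AC·CD·AC·CD·CD·AC
    A ↦ CD
    B ↦ BD
    C ↦ AC
    D ↦ CD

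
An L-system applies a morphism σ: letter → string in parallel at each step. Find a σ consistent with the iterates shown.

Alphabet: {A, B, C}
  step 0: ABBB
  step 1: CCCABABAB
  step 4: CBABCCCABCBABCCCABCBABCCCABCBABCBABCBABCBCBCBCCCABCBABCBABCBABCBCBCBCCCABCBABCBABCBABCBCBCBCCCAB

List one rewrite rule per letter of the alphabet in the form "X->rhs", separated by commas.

A->CCC, B->AB, C->CB

  step 0 ⇒ step 1: ABBB ⇒ CCC·AB·AB·AB
    A ↦ CCC
    B ↦ AB
    C ↦ CB  (constrained at step 1)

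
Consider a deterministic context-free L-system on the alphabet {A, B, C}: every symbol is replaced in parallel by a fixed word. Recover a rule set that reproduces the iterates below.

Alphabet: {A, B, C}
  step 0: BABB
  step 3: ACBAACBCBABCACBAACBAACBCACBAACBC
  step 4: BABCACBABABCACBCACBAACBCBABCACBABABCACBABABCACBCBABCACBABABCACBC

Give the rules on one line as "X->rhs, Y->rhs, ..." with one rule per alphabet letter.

  step 3 ⇒ step 4: ACBAACBCBABCACBAACBAACBCACBAACBC ⇒ BA·BC·AC·BA·BA·BC·AC·BC·AC·BA·AC·BC·BA·BC·AC·BA·BA·BC·AC·BA·BA·BC·AC·BC·BA·BC·AC·BA·BA·BC·AC·BC
    A ↦ BA
    B ↦ AC
    C ↦ BC

A->BA, B->AC, C->BC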